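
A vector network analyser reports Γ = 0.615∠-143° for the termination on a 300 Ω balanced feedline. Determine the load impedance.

Z_L ≈ 79 − j94.1 Ω

Z_L = Z_0·(1 + Γ)/(1 − Γ) = 300·(0.509 − j0.37)/(1.49 + j0.37)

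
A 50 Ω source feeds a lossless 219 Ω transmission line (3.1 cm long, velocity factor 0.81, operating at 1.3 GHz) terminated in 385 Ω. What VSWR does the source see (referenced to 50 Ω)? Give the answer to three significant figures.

VSWR ≈ 3.89

λ = v/f = 0.81·c / 1.3 GHz = 0.187 m
βl = 2π·l/λ = 2π × 0.166 = 59.7°
tan(βl) = 1.71
Z_in = Z_0·(Z_L + jZ_0·tanβl)/(Z_0 + jZ_L·tanβl) = 150 − j77.9 Ω
Γ_s = (Z_in − Z_s)/(Z_in + Z_s) = (100 − j77.9)/(200 − j77.9), |Γ_s| = 0.591
VSWR = (1 + |Γ_s|)/(1 − |Γ_s|)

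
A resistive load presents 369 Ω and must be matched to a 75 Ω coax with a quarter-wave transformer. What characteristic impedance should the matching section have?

Z_qwt = √(Z_0·R_L) = √(75 × 369) = √27680

Z_qwt ≈ 166 Ω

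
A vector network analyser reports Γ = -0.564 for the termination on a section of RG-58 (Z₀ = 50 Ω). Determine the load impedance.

Z_L = Z_0·(1 + Γ)/(1 − Γ) = 50·(0.436)/(1.56)

Z_L ≈ 13.9 Ω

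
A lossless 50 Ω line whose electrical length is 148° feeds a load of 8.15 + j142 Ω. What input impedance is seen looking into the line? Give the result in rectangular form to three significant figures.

Z_in ≈ 1.47 + j40 Ω

tan(βl) = tan(148°) = -0.625
Z_in = Z_0·(Z_L + jZ_0·tanβl)/(Z_0 + jZ_L·tanβl)
     = 50·(8.15 + j111)/(139 − j5.09)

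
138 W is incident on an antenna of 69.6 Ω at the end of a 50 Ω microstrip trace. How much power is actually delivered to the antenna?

Γ = (69.6 − 50)/(69.6 + 50) = 0.164
|Γ|² = 0.0269
P_refl = |Γ|²·P_inc = 3.71 W, P_del = (1 − |Γ|²)·P_inc = 134 W

P_delivered ≈ 134 W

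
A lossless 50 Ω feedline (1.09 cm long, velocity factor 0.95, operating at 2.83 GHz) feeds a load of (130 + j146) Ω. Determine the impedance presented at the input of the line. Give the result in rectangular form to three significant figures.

λ = v/f = 0.95·c / 2.83 GHz = 0.101 m
βl = 2π·l/λ = 2π × 0.108 = 39°
tan(βl) = tan(39°) = 0.809
Z_in = Z_0·(Z_L + jZ_0·tanβl)/(Z_0 + jZ_L·tanβl)
     = 50·(130 + j186)/(-68.1 + j105)

Z_in ≈ 34.3 − j84 Ω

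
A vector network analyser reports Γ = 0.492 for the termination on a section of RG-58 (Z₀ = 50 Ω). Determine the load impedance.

Z_L = Z_0·(1 + Γ)/(1 − Γ) = 50·(1.49)/(0.508)

Z_L ≈ 147 Ω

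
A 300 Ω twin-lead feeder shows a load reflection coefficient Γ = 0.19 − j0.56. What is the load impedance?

Z_L ≈ 201 − j346 Ω

Z_L = Z_0·(1 + Γ)/(1 − Γ) = 300·(1.19 − j0.56)/(0.81 + j0.56)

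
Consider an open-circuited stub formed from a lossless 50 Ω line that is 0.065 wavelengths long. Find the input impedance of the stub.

Z_in ≈ −j116 Ω

βl = 2π × 0.065 = 23.4°
tan(βl) = 0.433
For an open-circuited stub, Z_in = −jZ_0·cot(βl) = −jZ_0/tan(βl)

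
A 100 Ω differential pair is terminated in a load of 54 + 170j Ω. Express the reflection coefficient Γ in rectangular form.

Γ = (Z_L − Z_0)/(Z_L + Z_0) = (-46 + j170)/(154 + j170)

Γ ≈ 0.415 + j0.646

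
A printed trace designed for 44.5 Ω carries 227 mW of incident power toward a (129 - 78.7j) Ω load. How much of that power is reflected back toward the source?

P_reflected ≈ 83.4 mW

|Γ| = |(84.5 − j78.7)/(173.5 − j78.7)| = 0.606
|Γ|² = 0.367
P_refl = |Γ|²·P_inc = 83.4 mW, P_del = (1 − |Γ|²)·P_inc = 144 mW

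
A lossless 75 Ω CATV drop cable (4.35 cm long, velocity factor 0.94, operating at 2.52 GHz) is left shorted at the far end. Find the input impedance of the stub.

λ = v/f = 0.94·c / 2.52 GHz = 0.112 m
βl = 2π·l/λ = 2π × 0.389 = 140°
tan(βl) = -0.841
For a shorted stub, Z_in = jZ_0·tan(βl)

Z_in ≈ −j63.1 Ω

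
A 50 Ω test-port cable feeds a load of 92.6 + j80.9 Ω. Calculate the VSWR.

VSWR ≈ 3.52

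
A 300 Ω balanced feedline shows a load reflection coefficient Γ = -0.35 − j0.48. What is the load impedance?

Z_L ≈ 94.6 − j140 Ω

Z_L = Z_0·(1 + Γ)/(1 − Γ) = 300·(0.65 − j0.48)/(1.35 + j0.48)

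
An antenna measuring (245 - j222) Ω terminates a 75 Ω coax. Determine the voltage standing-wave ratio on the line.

VSWR ≈ 6.09

Γ = (Z_L − Z_0)/(Z_L + Z_0) = (170 − j222)/(320 − j222)
|Γ| = 280/389 = 0.718
VSWR = (1 + |Γ|)/(1 − |Γ|) = 1.72/0.282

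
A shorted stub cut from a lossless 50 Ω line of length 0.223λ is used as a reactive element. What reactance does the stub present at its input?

X_in ≈ 292 Ω (inductive)

βl = 2π × 0.223 = 80.3°
tan(βl) = 5.84
For a shorted stub, Z_in = jZ_0·tan(βl)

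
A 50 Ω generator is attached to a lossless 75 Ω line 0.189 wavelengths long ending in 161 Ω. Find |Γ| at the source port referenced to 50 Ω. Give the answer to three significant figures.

|Γ| ≈ 0.274

βl = 2π × 0.189 = 68°
tan(βl) = 2.48
Z_in = Z_0·(Z_L + jZ_0·tanβl)/(Z_0 + jZ_L·tanβl) = 39.2 − j22.9 Ω
Γ_s = (Z_in − Z_s)/(Z_in + Z_s) = (-10.8 − j22.9)/(89.2 − j22.9), |Γ_s| = 0.274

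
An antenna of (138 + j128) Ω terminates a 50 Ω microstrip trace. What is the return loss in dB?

Γ = (88 + j128)/(188 + j128), |Γ| = 0.683
RL = −20·log₁₀|Γ| = −20·log₁₀(0.683)

RL ≈ 3.31 dB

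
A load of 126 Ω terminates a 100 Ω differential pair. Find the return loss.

Γ = (126 − 100)/(126 + 100) = 0.115
RL = −20·log₁₀|Γ| = −20·log₁₀(0.115)

RL ≈ 18.8 dB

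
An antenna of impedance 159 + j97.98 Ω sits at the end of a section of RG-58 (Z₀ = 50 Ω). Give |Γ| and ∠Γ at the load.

Γ = (Z_L − Z_0)/(Z_L + Z_0) = (109 + j97.98)/(209 + j97.98)
|Γ| = 147/231 = 0.635

Γ ≈ 0.635 ∠ 16.8°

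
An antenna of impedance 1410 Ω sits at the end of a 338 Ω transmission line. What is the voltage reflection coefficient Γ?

Γ = 0.613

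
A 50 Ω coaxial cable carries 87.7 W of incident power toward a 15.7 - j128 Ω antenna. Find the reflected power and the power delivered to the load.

|Γ| = |(-34.3 − j128)/(65.7 − j128)| = 0.921
|Γ|² = 0.848
P_refl = |Γ|²·P_inc = 74.4 W, P_del = (1 − |Γ|²)·P_inc = 13.3 W

P_reflected ≈ 74.4 W; P_delivered ≈ 13.3 W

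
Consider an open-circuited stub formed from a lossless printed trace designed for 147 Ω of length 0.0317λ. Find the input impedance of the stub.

Z_in ≈ −j728 Ω

βl = 2π × 0.0317 = 11.4°
tan(βl) = 0.202
For an open-circuited stub, Z_in = −jZ_0·cot(βl) = −jZ_0/tan(βl)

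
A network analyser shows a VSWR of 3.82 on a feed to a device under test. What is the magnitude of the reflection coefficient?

|Γ| ≈ 0.585

|Γ| = (S − 1)/(S + 1) = (3.82 − 1)/(3.82 + 1) = 2.82/4.82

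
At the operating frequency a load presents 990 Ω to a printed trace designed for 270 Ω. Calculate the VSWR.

Γ = (990 − 270)/(990 + 270) = 0.571
VSWR = (1 + 0.571)/(1 − 0.571)

VSWR ≈ 3.67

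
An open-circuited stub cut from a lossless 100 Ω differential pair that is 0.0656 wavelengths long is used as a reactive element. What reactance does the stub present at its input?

βl = 2π × 0.0656 = 23.6°
tan(βl) = 0.437
For an open-circuited stub, Z_in = −jZ_0·cot(βl) = −jZ_0/tan(βl)

X_in ≈ -229 Ω (capacitive)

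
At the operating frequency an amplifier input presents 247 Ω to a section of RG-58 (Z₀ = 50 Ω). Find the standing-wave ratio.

Γ = (247 − 50)/(247 + 50) = 0.663
VSWR = (1 + 0.663)/(1 − 0.663)

VSWR ≈ 4.94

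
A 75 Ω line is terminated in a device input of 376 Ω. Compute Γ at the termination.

Γ = (Z_L − Z_0)/(Z_L + Z_0) = (376 − 75)/(376 + 75) = 301/451

Γ = 0.667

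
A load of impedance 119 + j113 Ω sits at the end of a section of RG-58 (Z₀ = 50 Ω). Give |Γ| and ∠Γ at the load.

Γ = (Z_L − Z_0)/(Z_L + Z_0) = (69 + j113)/(169 + j113)
|Γ| = 132/203 = 0.651

Γ ≈ 0.651 ∠ 24.8°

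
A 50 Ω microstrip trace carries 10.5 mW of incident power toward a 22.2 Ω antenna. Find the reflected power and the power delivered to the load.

P_reflected ≈ 1.56 mW; P_delivered ≈ 8.94 mW

Γ = (22.2 − 50)/(22.2 + 50) = -0.385
|Γ|² = 0.148
P_refl = |Γ|²·P_inc = 1.56 mW, P_del = (1 − |Γ|²)·P_inc = 8.94 mW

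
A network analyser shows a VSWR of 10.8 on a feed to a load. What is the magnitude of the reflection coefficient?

|Γ| ≈ 0.831

|Γ| = (S − 1)/(S + 1) = (10.8 − 1)/(10.8 + 1) = 9.8/11.8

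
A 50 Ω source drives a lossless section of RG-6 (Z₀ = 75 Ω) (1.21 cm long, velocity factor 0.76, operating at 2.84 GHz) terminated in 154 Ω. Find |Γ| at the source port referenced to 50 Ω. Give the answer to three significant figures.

|Γ| ≈ 0.346

λ = v/f = 0.76·c / 2.84 GHz = 0.0803 m
βl = 2π·l/λ = 2π × 0.151 = 54.3°
tan(βl) = 1.39
Z_in = Z_0·(Z_L + jZ_0·tanβl)/(Z_0 + jZ_L·tanβl) = 49.4 − j36.7 Ω
Γ_s = (Z_in − Z_s)/(Z_in + Z_s) = (-0.622 − j36.7)/(99.4 − j36.7), |Γ_s| = 0.346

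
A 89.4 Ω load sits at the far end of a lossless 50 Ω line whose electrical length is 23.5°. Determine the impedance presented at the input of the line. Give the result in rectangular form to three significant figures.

Z_in ≈ 66.3 − j29.8 Ω

tan(βl) = tan(23.5°) = 0.435
Z_in = Z_0·(Z_L + jZ_0·tanβl)/(Z_0 + jZ_L·tanβl)
     = 50·(89.4 + j21.7)/(50 + j38.9)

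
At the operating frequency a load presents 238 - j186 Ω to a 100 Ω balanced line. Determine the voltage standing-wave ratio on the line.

VSWR ≈ 4

Γ = (Z_L − Z_0)/(Z_L + Z_0) = (138 − j186)/(338 − j186)
|Γ| = 232/386 = 0.6
VSWR = (1 + |Γ|)/(1 − |Γ|) = 1.6/0.4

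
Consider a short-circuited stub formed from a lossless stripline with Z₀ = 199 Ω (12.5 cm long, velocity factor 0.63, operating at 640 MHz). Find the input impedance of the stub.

Z_in ≈ −j104 Ω

λ = v/f = 0.63·c / 640 MHz = 0.295 m
βl = 2π·l/λ = 2π × 0.423 = 152°
tan(βl) = -0.523
For a short-circuited stub, Z_in = jZ_0·tan(βl)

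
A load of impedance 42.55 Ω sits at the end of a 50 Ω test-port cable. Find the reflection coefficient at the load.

Γ = (Z_L − Z_0)/(Z_L + Z_0) = (42.55 − 50)/(42.55 + 50) = -7.45/92.55

Γ = -0.0805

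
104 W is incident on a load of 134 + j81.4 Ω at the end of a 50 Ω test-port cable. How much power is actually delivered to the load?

|Γ| = |(84 + j81.4)/(184 + j81.4)| = 0.581
|Γ|² = 0.338
P_refl = |Γ|²·P_inc = 35.1 W, P_del = (1 − |Γ|²)·P_inc = 68.9 W

P_delivered ≈ 68.9 W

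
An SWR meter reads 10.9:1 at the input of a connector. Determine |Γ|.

|Γ| ≈ 0.832

|Γ| = (S − 1)/(S + 1) = (10.9 − 1)/(10.9 + 1) = 9.9/11.9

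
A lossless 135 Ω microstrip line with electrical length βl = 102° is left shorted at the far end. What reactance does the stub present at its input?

tan(βl) = -4.7
For a shorted stub, Z_in = jZ_0·tan(βl)

X_in ≈ -635 Ω (capacitive)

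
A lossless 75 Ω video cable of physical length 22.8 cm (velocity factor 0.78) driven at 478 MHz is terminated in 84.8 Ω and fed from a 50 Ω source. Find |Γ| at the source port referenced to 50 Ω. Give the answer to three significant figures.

λ = v/f = 0.78·c / 478 MHz = 0.49 m
βl = 2π·l/λ = 2π × 0.466 = 168°
tan(βl) = -0.219
Z_in = Z_0·(Z_L + jZ_0·tanβl)/(Z_0 + jZ_L·tanβl) = 83.7 + j4.3 Ω
Γ_s = (Z_in − Z_s)/(Z_in + Z_s) = (33.7 + j4.3)/(134 + j4.3), |Γ_s| = 0.254

|Γ| ≈ 0.254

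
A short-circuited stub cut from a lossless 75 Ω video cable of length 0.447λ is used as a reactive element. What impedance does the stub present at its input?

Z_in ≈ −j25.9 Ω

βl = 2π × 0.447 = 161°
tan(βl) = -0.346
For a short-circuited stub, Z_in = jZ_0·tan(βl)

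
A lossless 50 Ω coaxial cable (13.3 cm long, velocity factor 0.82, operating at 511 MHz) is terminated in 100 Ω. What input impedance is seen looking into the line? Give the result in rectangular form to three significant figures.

λ = v/f = 0.82·c / 511 MHz = 0.481 m
βl = 2π·l/λ = 2π × 0.276 = 99.5°
tan(βl) = tan(99.5°) = -6
Z_in = Z_0·(Z_L + jZ_0·tanβl)/(Z_0 + jZ_L·tanβl)
     = 50·(100 − j300)/(50 − j600)

Z_in ≈ 25.5 + j6.2 Ω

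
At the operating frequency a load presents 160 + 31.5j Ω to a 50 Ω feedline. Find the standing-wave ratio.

Γ = (Z_L − Z_0)/(Z_L + Z_0) = (110 + j31.5)/(210 + j31.5)
|Γ| = 114/212 = 0.539
VSWR = (1 + |Γ|)/(1 − |Γ|) = 1.54/0.461

VSWR ≈ 3.34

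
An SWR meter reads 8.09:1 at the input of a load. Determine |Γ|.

|Γ| ≈ 0.78

|Γ| = (S − 1)/(S + 1) = (8.09 − 1)/(8.09 + 1) = 7.09/9.09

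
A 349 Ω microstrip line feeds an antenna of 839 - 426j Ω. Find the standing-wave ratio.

Γ = (Z_L − Z_0)/(Z_L + Z_0) = (490 − j426)/(1188 − j426)
|Γ| = 649/1260 = 0.514
VSWR = (1 + |Γ|)/(1 − |Γ|) = 1.51/0.486

VSWR ≈ 3.12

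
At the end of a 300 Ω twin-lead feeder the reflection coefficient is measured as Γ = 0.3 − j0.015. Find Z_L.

Z_L ≈ 557 − j18.4 Ω

Z_L = Z_0·(1 + Γ)/(1 − Γ) = 300·(1.3 − j0.015)/(0.7 + j0.015)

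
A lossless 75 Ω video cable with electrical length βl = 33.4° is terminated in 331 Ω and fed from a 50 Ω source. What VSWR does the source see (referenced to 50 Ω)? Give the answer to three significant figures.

tan(βl) = 0.659
Z_in = Z_0·(Z_L + jZ_0·tanβl)/(Z_0 + jZ_L·tanβl) = 50.2 − j96.5 Ω
Γ_s = (Z_in − Z_s)/(Z_in + Z_s) = (0.157 − j96.5)/(100 − j96.5), |Γ_s| = 0.694
VSWR = (1 + |Γ_s|)/(1 − |Γ_s|)

VSWR ≈ 5.53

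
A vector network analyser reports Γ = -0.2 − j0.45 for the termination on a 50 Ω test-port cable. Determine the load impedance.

Z_L ≈ 23.1 − j27.4 Ω

Z_L = Z_0·(1 + Γ)/(1 − Γ) = 50·(0.8 − j0.45)/(1.2 + j0.45)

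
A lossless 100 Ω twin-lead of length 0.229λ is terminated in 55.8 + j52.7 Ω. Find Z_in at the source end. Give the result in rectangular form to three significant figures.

βl = 2π × 0.229 = 82.4°
tan(βl) = tan(82.4°) = 7.53
Z_in = Z_0·(Z_L + jZ_0·tanβl)/(Z_0 + jZ_L·tanβl)
     = 100·(55.8 + j806)/(-297 + j420)

Z_in ≈ 122 − j99.2 Ω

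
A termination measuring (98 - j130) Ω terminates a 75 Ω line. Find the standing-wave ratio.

Γ = (Z_L − Z_0)/(Z_L + Z_0) = (23 − j130)/(173 − j130)
|Γ| = 132/216 = 0.61
VSWR = (1 + |Γ|)/(1 − |Γ|) = 1.61/0.39

VSWR ≈ 4.13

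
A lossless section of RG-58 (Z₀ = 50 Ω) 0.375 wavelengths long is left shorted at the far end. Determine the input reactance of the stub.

X_in ≈ -50 Ω (capacitive)

βl = 2π × 0.375 = 135°
tan(βl) = -1
For a shorted stub, Z_in = jZ_0·tan(βl)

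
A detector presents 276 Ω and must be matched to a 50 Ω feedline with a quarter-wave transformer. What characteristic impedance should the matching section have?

Z_qwt = √(Z_0·R_L) = √(50 × 276) = √13800

Z_qwt ≈ 117 Ω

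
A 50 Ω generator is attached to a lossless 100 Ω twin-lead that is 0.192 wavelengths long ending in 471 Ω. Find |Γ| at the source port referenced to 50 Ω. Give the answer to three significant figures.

|Γ| ≈ 0.539

βl = 2π × 0.192 = 69.1°
tan(βl) = 2.62
Z_in = Z_0·(Z_L + jZ_0·tanβl)/(Z_0 + jZ_L·tanβl) = 24.2 − j36.2 Ω
Γ_s = (Z_in − Z_s)/(Z_in + Z_s) = (-25.8 − j36.2)/(74.2 − j36.2), |Γ_s| = 0.539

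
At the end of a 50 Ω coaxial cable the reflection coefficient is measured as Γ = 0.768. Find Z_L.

Z_L = Z_0·(1 + Γ)/(1 − Γ) = 50·(1.77)/(0.232)

Z_L ≈ 381 Ω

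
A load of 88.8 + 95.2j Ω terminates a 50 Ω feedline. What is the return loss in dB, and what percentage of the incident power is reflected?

Γ = (38.8 + j95.2)/(138.8 + j95.2), |Γ| = 0.611
RL = −20·log₁₀(0.611) = 4.28 dB
P_refl/P_inc = |Γ|² = 0.373

RL ≈ 4.28 dB; 37.3% of incident power reflected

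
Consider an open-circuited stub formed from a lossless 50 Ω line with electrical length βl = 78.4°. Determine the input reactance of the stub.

X_in ≈ -10.3 Ω (capacitive)

tan(βl) = 4.87
For an open-circuited stub, Z_in = −jZ_0·cot(βl) = −jZ_0/tan(βl)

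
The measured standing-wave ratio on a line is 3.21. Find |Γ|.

|Γ| = (S − 1)/(S + 1) = (3.21 − 1)/(3.21 + 1) = 2.21/4.21

|Γ| ≈ 0.525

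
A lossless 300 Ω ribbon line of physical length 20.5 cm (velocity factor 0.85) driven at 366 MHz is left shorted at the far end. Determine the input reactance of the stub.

X_in ≈ -1050 Ω (capacitive)

λ = v/f = 0.85·c / 366 MHz = 0.697 m
βl = 2π·l/λ = 2π × 0.294 = 106°
tan(βl) = -3.5
For a shorted stub, Z_in = jZ_0·tan(βl)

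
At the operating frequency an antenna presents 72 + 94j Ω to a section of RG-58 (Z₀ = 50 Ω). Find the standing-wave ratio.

VSWR ≈ 4.36

Γ = (Z_L − Z_0)/(Z_L + Z_0) = (22 + j94)/(122 + j94)
|Γ| = 96.5/154 = 0.627
VSWR = (1 + |Γ|)/(1 − |Γ|) = 1.63/0.373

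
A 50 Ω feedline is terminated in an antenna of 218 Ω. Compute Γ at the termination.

Γ = 0.627

Γ = (Z_L − Z_0)/(Z_L + Z_0) = (218 − 50)/(218 + 50) = 168/268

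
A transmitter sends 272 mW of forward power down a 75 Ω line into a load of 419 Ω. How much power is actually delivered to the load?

P_delivered ≈ 140 mW

Γ = (419 − 75)/(419 + 75) = 0.696
|Γ|² = 0.485
P_refl = |Γ|²·P_inc = 132 mW, P_del = (1 − |Γ|²)·P_inc = 140 mW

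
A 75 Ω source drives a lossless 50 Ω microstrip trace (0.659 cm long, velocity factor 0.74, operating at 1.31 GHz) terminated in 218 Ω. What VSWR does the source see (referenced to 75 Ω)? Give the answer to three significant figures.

λ = v/f = 0.74·c / 1.31 GHz = 0.169 m
βl = 2π·l/λ = 2π × 0.0389 = 14°
tan(βl) = 0.249
Z_in = Z_0·(Z_L + jZ_0·tanβl)/(Z_0 + jZ_L·tanβl) = 106 − j103 Ω
Γ_s = (Z_in − Z_s)/(Z_in + Z_s) = (31.1 − j103)/(181 − j103), |Γ_s| = 0.516
VSWR = (1 + |Γ_s|)/(1 − |Γ_s|)

VSWR ≈ 3.13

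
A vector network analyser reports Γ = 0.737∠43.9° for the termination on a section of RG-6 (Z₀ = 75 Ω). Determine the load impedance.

Z_L ≈ 71.2 + j159 Ω

Z_L = Z_0·(1 + Γ)/(1 − Γ) = 75·(1.53 + j0.511)/(0.469 − j0.511)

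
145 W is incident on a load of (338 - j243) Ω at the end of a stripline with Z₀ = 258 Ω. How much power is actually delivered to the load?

|Γ| = |(80 − j243)/(596 − j243)| = 0.397
|Γ|² = 0.158
P_refl = |Γ|²·P_inc = 22.9 W, P_del = (1 − |Γ|²)·P_inc = 122 W

P_delivered ≈ 122 W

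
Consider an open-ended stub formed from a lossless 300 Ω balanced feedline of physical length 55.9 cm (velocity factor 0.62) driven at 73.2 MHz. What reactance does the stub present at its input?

λ = v/f = 0.62·c / 73.2 MHz = 2.54 m
βl = 2π·l/λ = 2π × 0.22 = 79.2°
tan(βl) = 5.24
For an open-ended stub, Z_in = −jZ_0·cot(βl) = −jZ_0/tan(βl)

X_in ≈ -57.2 Ω (capacitive)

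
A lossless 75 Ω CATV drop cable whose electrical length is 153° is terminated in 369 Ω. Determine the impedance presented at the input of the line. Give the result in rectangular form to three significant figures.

Z_in ≈ 63.8 + j122 Ω

tan(βl) = tan(153°) = -0.51
Z_in = Z_0·(Z_L + jZ_0·tanβl)/(Z_0 + jZ_L·tanβl)
     = 75·(369 − j38.2)/(75 − j188)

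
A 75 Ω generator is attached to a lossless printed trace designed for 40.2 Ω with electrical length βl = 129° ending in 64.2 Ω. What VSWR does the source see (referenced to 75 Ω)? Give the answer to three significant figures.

tan(βl) = -1.23
Z_in = Z_0·(Z_L + jZ_0·tanβl)/(Z_0 + jZ_L·tanβl) = 33.2 + j15.7 Ω
Γ_s = (Z_in − Z_s)/(Z_in + Z_s) = (-41.8 + j15.7)/(108 + j15.7), |Γ_s| = 0.409
VSWR = (1 + |Γ_s|)/(1 − |Γ_s|)

VSWR ≈ 2.38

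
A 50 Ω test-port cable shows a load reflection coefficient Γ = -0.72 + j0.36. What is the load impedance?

Z_L ≈ 5.7 + j11.7 Ω

Z_L = Z_0·(1 + Γ)/(1 − Γ) = 50·(0.28 + j0.36)/(1.72 − j0.36)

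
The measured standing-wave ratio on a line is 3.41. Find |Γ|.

|Γ| ≈ 0.546

|Γ| = (S − 1)/(S + 1) = (3.41 − 1)/(3.41 + 1) = 2.41/4.41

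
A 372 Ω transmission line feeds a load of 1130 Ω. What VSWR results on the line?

VSWR ≈ 3.04

For a purely resistive load, VSWR = R_L/Z_0 or Z_0/R_L (whichever > 1) = 1130/372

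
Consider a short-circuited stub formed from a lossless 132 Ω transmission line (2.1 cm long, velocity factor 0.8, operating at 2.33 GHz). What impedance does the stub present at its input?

Z_in ≈ +j443 Ω

λ = v/f = 0.8·c / 2.33 GHz = 0.103 m
βl = 2π·l/λ = 2π × 0.204 = 73.4°
tan(βl) = 3.35
For a short-circuited stub, Z_in = jZ_0·tan(βl)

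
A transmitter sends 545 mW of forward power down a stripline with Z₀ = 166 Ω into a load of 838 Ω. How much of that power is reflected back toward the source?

P_reflected ≈ 244 mW

Γ = (838 − 166)/(838 + 166) = 0.669
|Γ|² = 0.448
P_refl = |Γ|²·P_inc = 244 mW, P_del = (1 − |Γ|²)·P_inc = 301 mW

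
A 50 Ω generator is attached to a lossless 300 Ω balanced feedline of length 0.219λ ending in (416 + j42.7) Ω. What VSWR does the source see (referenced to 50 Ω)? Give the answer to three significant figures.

VSWR ≈ 4.72

βl = 2π × 0.219 = 78.8°
tan(βl) = 5.07
Z_in = Z_0·(Z_L + jZ_0·tanβl)/(Z_0 + jZ_L·tanβl) = 224 − j50.3 Ω
Γ_s = (Z_in − Z_s)/(Z_in + Z_s) = (174 − j50.3)/(274 − j50.3), |Γ_s| = 0.651
VSWR = (1 + |Γ_s|)/(1 − |Γ_s|)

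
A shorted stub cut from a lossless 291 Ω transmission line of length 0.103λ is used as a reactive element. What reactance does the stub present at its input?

βl = 2π × 0.103 = 37.1°
tan(βl) = 0.756
For a shorted stub, Z_in = jZ_0·tan(βl)

X_in ≈ 220 Ω (inductive)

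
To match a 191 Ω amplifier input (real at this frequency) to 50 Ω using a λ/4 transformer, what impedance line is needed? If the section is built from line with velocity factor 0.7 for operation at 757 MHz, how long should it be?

Z_qwt = √(Z_0·R_L) = √(50 × 191) = √9550
λ = 0.7·c/f = 0.277 m, so l = λ/4 = 0.0694 m

Z_qwt ≈ 97.7 Ω; length ≈ 6.94 cm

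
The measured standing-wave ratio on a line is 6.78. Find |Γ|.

|Γ| = (S − 1)/(S + 1) = (6.78 − 1)/(6.78 + 1) = 5.78/7.78

|Γ| ≈ 0.743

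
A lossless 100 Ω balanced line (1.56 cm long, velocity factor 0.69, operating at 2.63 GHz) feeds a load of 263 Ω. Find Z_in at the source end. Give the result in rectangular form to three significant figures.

λ = v/f = 0.69·c / 2.63 GHz = 0.0787 m
βl = 2π·l/λ = 2π × 0.198 = 71.4°
tan(βl) = tan(71.4°) = 2.96
Z_in = Z_0·(Z_L + jZ_0·tanβl)/(Z_0 + jZ_L·tanβl)
     = 100·(263 + j296)/(100 + j779)

Z_in ≈ 41.7 − j28.4 Ω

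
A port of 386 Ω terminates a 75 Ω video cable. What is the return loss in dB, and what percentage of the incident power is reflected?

RL ≈ 3.42 dB; 45.5% of incident power reflected

Γ = (386 − 75)/(386 + 75) = 0.675
RL = −20·log₁₀(0.675) = 3.42 dB
P_refl/P_inc = |Γ|² = 0.455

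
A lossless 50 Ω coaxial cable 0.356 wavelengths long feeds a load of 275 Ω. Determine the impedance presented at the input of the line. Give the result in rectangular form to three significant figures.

βl = 2π × 0.356 = 128°
tan(βl) = tan(128°) = -1.27
Z_in = Z_0·(Z_L + jZ_0·tanβl)/(Z_0 + jZ_L·tanβl)
     = 50·(275 − j63.6)/(50 − j350)

Z_in ≈ 14.4 + j37.2 Ω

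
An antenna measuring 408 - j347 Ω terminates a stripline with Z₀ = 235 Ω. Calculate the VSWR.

VSWR ≈ 3.26

Γ = (Z_L − Z_0)/(Z_L + Z_0) = (173 − j347)/(643 − j347)
|Γ| = 388/731 = 0.531
VSWR = (1 + |Γ|)/(1 − |Γ|) = 1.53/0.469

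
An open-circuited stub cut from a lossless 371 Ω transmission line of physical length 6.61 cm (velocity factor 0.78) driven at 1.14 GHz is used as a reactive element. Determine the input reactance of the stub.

λ = v/f = 0.78·c / 1.14 GHz = 0.205 m
βl = 2π·l/λ = 2π × 0.322 = 116°
tan(βl) = -2.06
For an open-circuited stub, Z_in = −jZ_0·cot(βl) = −jZ_0/tan(βl)

X_in ≈ 180 Ω (inductive)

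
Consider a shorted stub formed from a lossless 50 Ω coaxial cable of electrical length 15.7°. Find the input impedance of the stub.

tan(βl) = 0.281
For a shorted stub, Z_in = jZ_0·tan(βl)

Z_in ≈ +j14.1 Ω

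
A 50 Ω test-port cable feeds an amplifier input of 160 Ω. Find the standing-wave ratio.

VSWR ≈ 3.2

Γ = (160 − 50)/(160 + 50) = 0.524
VSWR = (1 + 0.524)/(1 − 0.524)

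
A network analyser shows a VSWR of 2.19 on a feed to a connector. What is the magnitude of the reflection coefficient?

|Γ| = (S − 1)/(S + 1) = (2.19 − 1)/(2.19 + 1) = 1.19/3.19

|Γ| ≈ 0.373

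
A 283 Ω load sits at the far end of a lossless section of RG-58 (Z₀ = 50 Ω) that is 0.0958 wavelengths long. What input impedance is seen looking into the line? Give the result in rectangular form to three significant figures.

βl = 2π × 0.0958 = 34.5°
tan(βl) = tan(34.5°) = 0.687
Z_in = Z_0·(Z_L + jZ_0·tanβl)/(Z_0 + jZ_L·tanβl)
     = 50·(283 + j34.3)/(50 + j194)

Z_in ≈ 25.8 − j66.1 Ω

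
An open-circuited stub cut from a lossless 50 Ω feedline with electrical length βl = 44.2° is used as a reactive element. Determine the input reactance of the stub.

X_in ≈ -51.4 Ω (capacitive)

tan(βl) = 0.972
For an open-circuited stub, Z_in = −jZ_0·cot(βl) = −jZ_0/tan(βl)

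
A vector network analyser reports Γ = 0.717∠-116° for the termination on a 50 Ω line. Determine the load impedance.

Z_L ≈ 11.3 − j30.1 Ω

Z_L = Z_0·(1 + Γ)/(1 − Γ) = 50·(0.686 − j0.644)/(1.31 + j0.644)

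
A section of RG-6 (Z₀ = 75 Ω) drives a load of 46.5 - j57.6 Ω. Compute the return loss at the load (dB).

Γ = (-28.5 − j57.6)/(121.5 − j57.6), |Γ| = 0.478
RL = −20·log₁₀|Γ| = −20·log₁₀(0.478)

RL ≈ 6.41 dB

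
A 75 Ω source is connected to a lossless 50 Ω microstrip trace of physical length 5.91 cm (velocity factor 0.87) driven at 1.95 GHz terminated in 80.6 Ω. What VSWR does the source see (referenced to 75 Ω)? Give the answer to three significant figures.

λ = v/f = 0.87·c / 1.95 GHz = 0.134 m
βl = 2π·l/λ = 2π × 0.442 = 159°
tan(βl) = -0.385
Z_in = Z_0·(Z_L + jZ_0·tanβl)/(Z_0 + jZ_L·tanβl) = 66.8 + j22.2 Ω
Γ_s = (Z_in − Z_s)/(Z_in + Z_s) = (-8.17 + j22.2)/(142 + j22.2), |Γ_s| = 0.165
VSWR = (1 + |Γ_s|)/(1 − |Γ_s|)

VSWR ≈ 1.39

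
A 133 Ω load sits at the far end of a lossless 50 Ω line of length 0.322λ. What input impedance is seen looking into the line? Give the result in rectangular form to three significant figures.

βl = 2π × 0.322 = 116°
tan(βl) = tan(116°) = -2.06
Z_in = Z_0·(Z_L + jZ_0·tanβl)/(Z_0 + jZ_L·tanβl)
     = 50·(133 − j103)/(50 − j274)

Z_in ≈ 22.5 + j20.2 Ω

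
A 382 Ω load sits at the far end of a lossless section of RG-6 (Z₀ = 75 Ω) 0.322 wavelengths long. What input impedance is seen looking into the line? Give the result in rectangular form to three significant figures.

Z_in ≈ 18 + j34.7 Ω

βl = 2π × 0.322 = 116°
tan(βl) = tan(116°) = -2.06
Z_in = Z_0·(Z_L + jZ_0·tanβl)/(Z_0 + jZ_L·tanβl)
     = 75·(382 − j154)/(75 − j786)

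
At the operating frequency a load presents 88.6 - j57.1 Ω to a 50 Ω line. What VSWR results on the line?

VSWR ≈ 2.7

Γ = (Z_L − Z_0)/(Z_L + Z_0) = (38.6 − j57.1)/(138.6 − j57.1)
|Γ| = 68.9/150 = 0.46
VSWR = (1 + |Γ|)/(1 − |Γ|) = 1.46/0.54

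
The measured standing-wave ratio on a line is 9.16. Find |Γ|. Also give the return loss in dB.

|Γ| ≈ 0.803; return loss ≈ 1.9 dB

|Γ| = (S − 1)/(S + 1) = (9.16 − 1)/(9.16 + 1) = 8.16/10.2
RL = −20·log₁₀|Γ| = −20·log₁₀(0.803)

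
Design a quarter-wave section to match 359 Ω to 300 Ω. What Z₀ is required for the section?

Z_qwt = √(Z_0·R_L) = √(300 × 359) = √107700

Z_qwt ≈ 328 Ω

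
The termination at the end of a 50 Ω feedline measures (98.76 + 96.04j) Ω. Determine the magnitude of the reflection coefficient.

|Γ| ≈ 0.608

Γ = (Z_L − Z_0)/(Z_L + Z_0) = (48.76 + j96.04)/(148.8 + j96.04)
|Γ| = 108/177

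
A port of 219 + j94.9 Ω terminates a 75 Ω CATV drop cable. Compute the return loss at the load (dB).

RL ≈ 5.06 dB

Γ = (144 + j94.9)/(294 + j94.9), |Γ| = 0.558
RL = −20·log₁₀|Γ| = −20·log₁₀(0.558)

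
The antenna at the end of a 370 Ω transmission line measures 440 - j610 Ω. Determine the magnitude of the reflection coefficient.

|Γ| ≈ 0.606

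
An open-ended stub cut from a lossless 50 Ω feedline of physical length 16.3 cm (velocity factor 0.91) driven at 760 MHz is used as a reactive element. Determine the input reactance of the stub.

λ = v/f = 0.91·c / 760 MHz = 0.359 m
βl = 2π·l/λ = 2π × 0.454 = 163°
tan(βl) = -0.299
For an open-ended stub, Z_in = −jZ_0·cot(βl) = −jZ_0/tan(βl)

X_in ≈ 167 Ω (inductive)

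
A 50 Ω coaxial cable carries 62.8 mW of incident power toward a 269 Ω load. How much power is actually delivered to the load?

Γ = (269 − 50)/(269 + 50) = 0.687
|Γ|² = 0.471
P_refl = |Γ|²·P_inc = 29.6 mW, P_del = (1 − |Γ|²)·P_inc = 33.2 mW

P_delivered ≈ 33.2 mW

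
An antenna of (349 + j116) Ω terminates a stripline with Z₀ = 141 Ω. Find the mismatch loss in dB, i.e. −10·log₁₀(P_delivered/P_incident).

Γ = (208 + j116)/(490 + j116), |Γ| = 0.473
|Γ|² = 0.224, so P_del/P_inc = 1 − |Γ|² = 0.776
ML = −10·log₁₀(1 − |Γ|²)

mismatch loss ≈ 1.1 dB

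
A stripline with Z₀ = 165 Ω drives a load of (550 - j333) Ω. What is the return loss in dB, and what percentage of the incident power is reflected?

Γ = (385 − j333)/(715 − j333), |Γ| = 0.645
RL = −20·log₁₀(0.645) = 3.8 dB
P_refl/P_inc = |Γ|² = 0.417

RL ≈ 3.8 dB; 41.7% of incident power reflected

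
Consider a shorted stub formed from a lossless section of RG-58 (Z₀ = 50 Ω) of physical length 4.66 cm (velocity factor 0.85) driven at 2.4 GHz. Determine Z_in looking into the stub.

λ = v/f = 0.85·c / 2.4 GHz = 0.106 m
βl = 2π·l/λ = 2π × 0.439 = 158°
tan(βl) = -0.406
For a shorted stub, Z_in = jZ_0·tan(βl)

Z_in ≈ −j20.3 Ω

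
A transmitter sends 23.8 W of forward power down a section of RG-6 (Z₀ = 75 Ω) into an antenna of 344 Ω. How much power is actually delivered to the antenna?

Γ = (344 − 75)/(344 + 75) = 0.642
|Γ|² = 0.412
P_refl = |Γ|²·P_inc = 9.81 W, P_del = (1 − |Γ|²)·P_inc = 14 W

P_delivered ≈ 14 W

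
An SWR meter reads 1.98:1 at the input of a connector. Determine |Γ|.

|Γ| ≈ 0.329

|Γ| = (S − 1)/(S + 1) = (1.98 − 1)/(1.98 + 1) = 0.98/2.98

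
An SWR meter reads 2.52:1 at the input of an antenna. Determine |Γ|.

|Γ| ≈ 0.432

|Γ| = (S − 1)/(S + 1) = (2.52 − 1)/(2.52 + 1) = 1.52/3.52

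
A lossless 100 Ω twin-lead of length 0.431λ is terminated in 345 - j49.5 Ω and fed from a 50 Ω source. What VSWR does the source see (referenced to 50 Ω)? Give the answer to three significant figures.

βl = 2π × 0.431 = 155°
tan(βl) = -0.463
Z_in = Z_0·(Z_L + jZ_0·tanβl)/(Z_0 + jZ_L·tanβl) = 133 + j152 Ω
Γ_s = (Z_in − Z_s)/(Z_in + Z_s) = (83.2 + j152)/(183 + j152), |Γ_s| = 0.727
VSWR = (1 + |Γ_s|)/(1 − |Γ_s|)

VSWR ≈ 6.34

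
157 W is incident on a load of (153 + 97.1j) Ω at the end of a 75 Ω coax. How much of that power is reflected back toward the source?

P_reflected ≈ 39.7 W

|Γ| = |(78 + j97.1)/(228 + j97.1)| = 0.503
|Γ|² = 0.253
P_refl = |Γ|²·P_inc = 39.7 W, P_del = (1 − |Γ|²)·P_inc = 117 W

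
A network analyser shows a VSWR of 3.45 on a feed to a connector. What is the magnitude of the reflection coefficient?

|Γ| ≈ 0.551

|Γ| = (S − 1)/(S + 1) = (3.45 − 1)/(3.45 + 1) = 2.45/4.45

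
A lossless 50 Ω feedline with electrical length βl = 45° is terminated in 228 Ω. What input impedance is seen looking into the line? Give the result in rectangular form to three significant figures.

tan(βl) = tan(45°) = 1
Z_in = Z_0·(Z_L + jZ_0·tanβl)/(Z_0 + jZ_L·tanβl)
     = 50·(228 + j50)/(50 + j228)

Z_in ≈ 20.9 − j45.4 Ω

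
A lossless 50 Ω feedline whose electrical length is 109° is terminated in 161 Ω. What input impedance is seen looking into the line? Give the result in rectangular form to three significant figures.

Z_in ≈ 17.2 + j15.4 Ω

tan(βl) = tan(109°) = -2.9
Z_in = Z_0·(Z_L + jZ_0·tanβl)/(Z_0 + jZ_L·tanβl)
     = 50·(161 − j145)/(50 − j468)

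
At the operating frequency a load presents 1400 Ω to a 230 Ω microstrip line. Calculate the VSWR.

VSWR ≈ 6.09

Γ = (1400 − 230)/(1400 + 230) = 0.718
VSWR = (1 + 0.718)/(1 − 0.718)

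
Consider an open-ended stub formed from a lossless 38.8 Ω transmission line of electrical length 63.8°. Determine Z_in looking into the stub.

tan(βl) = 2.03
For an open-ended stub, Z_in = −jZ_0·cot(βl) = −jZ_0/tan(βl)

Z_in ≈ −j19.1 Ω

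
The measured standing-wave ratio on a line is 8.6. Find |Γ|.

|Γ| ≈ 0.792

|Γ| = (S − 1)/(S + 1) = (8.6 − 1)/(8.6 + 1) = 7.6/9.6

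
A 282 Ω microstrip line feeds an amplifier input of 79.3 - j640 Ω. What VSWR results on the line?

Γ = (Z_L − Z_0)/(Z_L + Z_0) = (-202.7 − j640)/(361.3 − j640)
|Γ| = 671/735 = 0.913
VSWR = (1 + |Γ|)/(1 − |Γ|) = 1.91/0.0865

VSWR ≈ 22.1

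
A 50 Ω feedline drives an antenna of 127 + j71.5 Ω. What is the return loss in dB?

RL ≈ 5.19 dB

Γ = (77 + j71.5)/(177 + j71.5), |Γ| = 0.55
RL = −20·log₁₀|Γ| = −20·log₁₀(0.55)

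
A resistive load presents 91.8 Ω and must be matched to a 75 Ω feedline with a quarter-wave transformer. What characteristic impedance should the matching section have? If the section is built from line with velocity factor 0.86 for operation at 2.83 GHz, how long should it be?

Z_qwt ≈ 83 Ω; length ≈ 2.28 cm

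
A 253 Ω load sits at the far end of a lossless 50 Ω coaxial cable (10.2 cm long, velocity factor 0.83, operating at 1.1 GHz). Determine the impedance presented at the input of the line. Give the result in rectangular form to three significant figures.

λ = v/f = 0.83·c / 1.1 GHz = 0.226 m
βl = 2π·l/λ = 2π × 0.451 = 162°
tan(βl) = tan(162°) = -0.321
Z_in = Z_0·(Z_L + jZ_0·tanβl)/(Z_0 + jZ_L·tanβl)
     = 50·(253 − j16)/(50 − j81.1)

Z_in ≈ 76.8 + j109 Ω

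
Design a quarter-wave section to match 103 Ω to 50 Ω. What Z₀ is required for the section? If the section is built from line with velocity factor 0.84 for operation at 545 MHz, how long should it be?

Z_qwt = √(Z_0·R_L) = √(50 × 103) = √5150
λ = 0.84·c/f = 0.462 m, so l = λ/4 = 0.116 m

Z_qwt ≈ 71.8 Ω; length ≈ 11.6 cm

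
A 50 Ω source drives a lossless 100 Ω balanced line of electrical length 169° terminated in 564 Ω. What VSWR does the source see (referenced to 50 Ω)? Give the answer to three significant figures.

VSWR ≈ 11

tan(βl) = -0.194
Z_in = Z_0·(Z_L + jZ_0·tanβl)/(Z_0 + jZ_L·tanβl) = 266 + j272 Ω
Γ_s = (Z_in − Z_s)/(Z_in + Z_s) = (216 + j272)/(316 + j272), |Γ_s| = 0.833
VSWR = (1 + |Γ_s|)/(1 − |Γ_s|)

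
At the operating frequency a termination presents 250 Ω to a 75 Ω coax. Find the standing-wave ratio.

VSWR ≈ 3.33

For a purely resistive load, VSWR = R_L/Z_0 or Z_0/R_L (whichever > 1) = 250/75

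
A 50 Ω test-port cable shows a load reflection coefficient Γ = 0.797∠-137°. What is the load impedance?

Z_L ≈ 6.51 − j19.4 Ω

Z_L = Z_0·(1 + Γ)/(1 − Γ) = 50·(0.417 − j0.544)/(1.58 + j0.544)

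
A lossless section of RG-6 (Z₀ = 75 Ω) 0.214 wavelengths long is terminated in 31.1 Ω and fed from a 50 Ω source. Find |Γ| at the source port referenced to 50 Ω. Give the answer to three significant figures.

|Γ| ≈ 0.558

βl = 2π × 0.214 = 77°
tan(βl) = 4.35
Z_in = Z_0·(Z_L + jZ_0·tanβl)/(Z_0 + jZ_L·tanβl) = 146 + j63.5 Ω
Γ_s = (Z_in − Z_s)/(Z_in + Z_s) = (95.6 + j63.5)/(196 + j63.5), |Γ_s| = 0.558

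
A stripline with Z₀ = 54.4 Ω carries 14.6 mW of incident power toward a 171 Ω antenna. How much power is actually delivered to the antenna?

Γ = (171 − 54.4)/(171 + 54.4) = 0.517
|Γ|² = 0.268
P_refl = |Γ|²·P_inc = 3.91 mW, P_del = (1 − |Γ|²)·P_inc = 10.7 mW

P_delivered ≈ 10.7 mW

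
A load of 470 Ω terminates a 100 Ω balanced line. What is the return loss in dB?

Γ = (470 − 100)/(470 + 100) = 0.649
RL = −20·log₁₀|Γ| = −20·log₁₀(0.649)

RL ≈ 3.75 dB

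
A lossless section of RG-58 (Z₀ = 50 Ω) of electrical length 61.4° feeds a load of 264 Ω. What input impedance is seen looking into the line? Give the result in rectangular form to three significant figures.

Z_in ≈ 12.2 − j26 Ω

tan(βl) = tan(61.4°) = 1.83
Z_in = Z_0·(Z_L + jZ_0·tanβl)/(Z_0 + jZ_L·tanβl)
     = 50·(264 + j91.7)/(50 + j484)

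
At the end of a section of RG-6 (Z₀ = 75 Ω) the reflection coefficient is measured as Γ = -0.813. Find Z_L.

Z_L = Z_0·(1 + Γ)/(1 − Γ) = 75·(0.187)/(1.81)

Z_L ≈ 7.74 Ω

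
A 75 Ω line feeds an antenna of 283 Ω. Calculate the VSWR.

VSWR ≈ 3.77

Γ = (283 − 75)/(283 + 75) = 0.581
VSWR = (1 + 0.581)/(1 − 0.581)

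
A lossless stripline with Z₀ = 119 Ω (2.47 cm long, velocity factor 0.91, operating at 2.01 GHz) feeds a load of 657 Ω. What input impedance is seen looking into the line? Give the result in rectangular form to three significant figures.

λ = v/f = 0.91·c / 2.01 GHz = 0.136 m
βl = 2π·l/λ = 2π × 0.182 = 65.5°
tan(βl) = tan(65.5°) = 2.19
Z_in = Z_0·(Z_L + jZ_0·tanβl)/(Z_0 + jZ_L·tanβl)
     = 119·(657 + j261)/(119 + j1440)

Z_in ≈ 25.9 − j52.2 Ω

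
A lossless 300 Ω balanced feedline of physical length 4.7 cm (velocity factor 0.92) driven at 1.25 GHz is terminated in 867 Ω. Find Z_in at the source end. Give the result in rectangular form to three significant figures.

λ = v/f = 0.92·c / 1.25 GHz = 0.221 m
βl = 2π·l/λ = 2π × 0.213 = 76.6°
tan(βl) = tan(76.6°) = 4.21
Z_in = Z_0·(Z_L + jZ_0·tanβl)/(Z_0 + jZ_L·tanβl)
     = 300·(867 + j1260)/(300 + j3650)

Z_in ≈ 109 − j62.3 Ω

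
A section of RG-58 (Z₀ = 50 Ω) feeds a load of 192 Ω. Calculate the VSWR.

VSWR ≈ 3.84

Γ = (192 − 50)/(192 + 50) = 0.587
VSWR = (1 + 0.587)/(1 − 0.587)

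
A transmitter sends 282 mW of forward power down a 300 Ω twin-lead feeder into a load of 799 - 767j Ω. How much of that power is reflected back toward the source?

|Γ| = |(499 − j767)/(1099 − j767)| = 0.683
|Γ|² = 0.466
P_refl = |Γ|²·P_inc = 131 mW, P_del = (1 − |Γ|²)·P_inc = 151 mW

P_reflected ≈ 131 mW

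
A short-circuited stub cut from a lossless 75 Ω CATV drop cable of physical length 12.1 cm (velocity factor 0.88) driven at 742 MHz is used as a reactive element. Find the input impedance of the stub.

λ = v/f = 0.88·c / 742 MHz = 0.356 m
βl = 2π·l/λ = 2π × 0.34 = 122°
tan(βl) = -1.57
For a short-circuited stub, Z_in = jZ_0·tan(βl)

Z_in ≈ −j118 Ω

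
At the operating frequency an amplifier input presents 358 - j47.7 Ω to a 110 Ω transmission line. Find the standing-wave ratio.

Γ = (Z_L − Z_0)/(Z_L + Z_0) = (248 − j47.7)/(468 − j47.7)
|Γ| = 253/470 = 0.537
VSWR = (1 + |Γ|)/(1 − |Γ|) = 1.54/0.463

VSWR ≈ 3.32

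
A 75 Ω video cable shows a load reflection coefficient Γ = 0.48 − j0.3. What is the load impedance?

Z_L ≈ 141 − j125 Ω

Z_L = Z_0·(1 + Γ)/(1 − Γ) = 75·(1.48 − j0.3)/(0.52 + j0.3)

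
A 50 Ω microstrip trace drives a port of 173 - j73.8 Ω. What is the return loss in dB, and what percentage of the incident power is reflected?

Γ = (123 − j73.8)/(223 − j73.8), |Γ| = 0.611
RL = −20·log₁₀(0.611) = 4.28 dB
P_refl/P_inc = |Γ|² = 0.373

RL ≈ 4.28 dB; 37.3% of incident power reflected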